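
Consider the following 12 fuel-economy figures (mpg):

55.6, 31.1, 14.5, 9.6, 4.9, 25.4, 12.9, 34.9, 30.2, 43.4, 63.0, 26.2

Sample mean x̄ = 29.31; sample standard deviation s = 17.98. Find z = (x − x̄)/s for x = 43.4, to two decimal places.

z = (43.4 − 29.31) / 17.98 = 0.78.

0.78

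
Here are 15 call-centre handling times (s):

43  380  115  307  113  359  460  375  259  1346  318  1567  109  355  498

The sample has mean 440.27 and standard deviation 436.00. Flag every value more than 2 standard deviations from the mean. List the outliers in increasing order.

1346, 1567

Cutoffs at x̄ ± 2s: 440.27 ± 2·436.00 = [-431.73, 1312.27].
1346: z = 2.08, |z| > 2 → outlier.
1567: z = 2.58, |z| > 2 → outlier.
Every other value lies within [-431.73, 1312.27].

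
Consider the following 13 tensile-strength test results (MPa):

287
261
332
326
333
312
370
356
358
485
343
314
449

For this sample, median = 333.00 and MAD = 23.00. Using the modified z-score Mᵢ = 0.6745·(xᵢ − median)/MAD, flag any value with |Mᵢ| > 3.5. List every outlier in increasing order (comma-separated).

485

|Mᵢ| > 3.5 ⇔ |xᵢ − 333.00| > 3.5·23.00/0.6745 = 119.35.
So outliers lie outside [213.65, 452.35].
485: M = 4.46 → outlier.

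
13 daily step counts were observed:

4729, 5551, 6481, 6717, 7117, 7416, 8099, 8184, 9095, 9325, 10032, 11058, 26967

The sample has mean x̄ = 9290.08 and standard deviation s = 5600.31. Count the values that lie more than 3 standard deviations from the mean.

Cutoffs: x̄ ± 3s = [-7510.85, 26091.01].
Outside the cutoffs: 26967.

1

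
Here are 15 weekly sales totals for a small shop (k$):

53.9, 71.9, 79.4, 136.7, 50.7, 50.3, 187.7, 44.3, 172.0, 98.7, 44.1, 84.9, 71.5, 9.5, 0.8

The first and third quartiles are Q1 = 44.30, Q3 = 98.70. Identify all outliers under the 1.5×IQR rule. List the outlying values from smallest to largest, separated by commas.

187.7

IQR = Q3 − Q1 = 98.70 − 44.30 = 54.40.
Lower fence = Q1 − 1.5·IQR = 44.30 − 81.60 = -37.30.
Upper fence = Q3 + 1.5·IQR = 98.70 + 81.60 = 180.30.
187.7 > 180.30 → outlier.
All remaining values lie within [-37.30, 180.30].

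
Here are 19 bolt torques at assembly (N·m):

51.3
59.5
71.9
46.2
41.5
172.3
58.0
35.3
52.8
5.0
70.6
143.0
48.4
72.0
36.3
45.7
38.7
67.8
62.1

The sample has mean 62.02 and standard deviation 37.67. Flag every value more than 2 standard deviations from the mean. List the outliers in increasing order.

Cutoffs at x̄ ± 2s: 62.02 ± 2·37.67 = [-13.32, 137.36].
143.0: z = 2.15, |z| > 2 → outlier.
172.3: z = 2.93, |z| > 2 → outlier.
Every other value lies within [-13.32, 137.36].

143.0, 172.3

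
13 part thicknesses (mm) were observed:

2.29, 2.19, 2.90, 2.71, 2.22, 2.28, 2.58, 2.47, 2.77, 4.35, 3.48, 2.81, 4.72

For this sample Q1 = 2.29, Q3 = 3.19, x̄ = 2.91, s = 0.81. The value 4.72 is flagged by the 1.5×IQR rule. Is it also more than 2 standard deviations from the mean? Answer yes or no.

z = (4.72 − 2.91) / 0.81 = 2.23.
|z| = 2.23 > 2.

yes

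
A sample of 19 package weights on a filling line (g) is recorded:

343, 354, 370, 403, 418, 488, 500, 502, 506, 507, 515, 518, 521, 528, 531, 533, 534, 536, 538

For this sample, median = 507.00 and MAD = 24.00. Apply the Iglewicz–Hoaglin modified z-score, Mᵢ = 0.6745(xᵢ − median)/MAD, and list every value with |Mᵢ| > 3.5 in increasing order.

|Mᵢ| > 3.5 ⇔ |xᵢ − 507.00| > 3.5·24.00/0.6745 = 124.54.
So outliers lie outside [382.46, 631.54].
343: M = -4.61 → outlier.
354: M = -4.30 → outlier.
370: M = -3.85 → outlier.

343, 354, 370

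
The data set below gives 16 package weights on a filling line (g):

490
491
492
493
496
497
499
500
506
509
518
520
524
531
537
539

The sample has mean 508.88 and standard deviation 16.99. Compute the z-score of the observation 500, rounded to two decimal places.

-0.52

z = (500 − 508.88) / 16.99 = -0.52.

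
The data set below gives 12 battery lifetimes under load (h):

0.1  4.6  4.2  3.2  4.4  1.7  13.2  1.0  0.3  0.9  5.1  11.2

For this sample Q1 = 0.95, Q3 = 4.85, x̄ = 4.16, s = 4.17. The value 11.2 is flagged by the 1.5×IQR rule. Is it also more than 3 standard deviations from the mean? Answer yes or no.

z = (11.2 − 4.16) / 4.17 = 1.69.
|z| = 1.69 ≤ 3.

no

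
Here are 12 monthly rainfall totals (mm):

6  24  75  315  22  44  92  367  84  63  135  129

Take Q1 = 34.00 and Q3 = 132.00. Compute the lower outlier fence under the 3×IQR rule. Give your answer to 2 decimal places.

IQR = Q3 − Q1 = 132.00 − 34.00 = 98.00.
Lower fence = Q1 − 3·IQR = 34.00 − 294.00 = -260.00.
Upper fence = Q3 + 3·IQR = 132.00 + 294.00 = 426.00.

-260.00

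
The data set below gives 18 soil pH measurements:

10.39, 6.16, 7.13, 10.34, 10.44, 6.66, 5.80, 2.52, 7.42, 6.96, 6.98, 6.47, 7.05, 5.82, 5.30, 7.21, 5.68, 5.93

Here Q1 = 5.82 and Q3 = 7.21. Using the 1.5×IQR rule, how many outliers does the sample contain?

4

IQR = 1.39; fences at 5.82 − 2.085 = 3.735 and 7.21 + 2.085 = 9.295.
Outside the cutoffs: 2.52, 10.34, 10.39, 10.44.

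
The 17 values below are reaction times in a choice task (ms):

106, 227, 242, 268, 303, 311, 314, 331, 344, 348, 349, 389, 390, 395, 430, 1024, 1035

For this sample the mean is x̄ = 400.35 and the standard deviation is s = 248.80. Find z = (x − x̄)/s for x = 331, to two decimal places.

-0.28

z = (331 − 400.35) / 248.80 = -0.28.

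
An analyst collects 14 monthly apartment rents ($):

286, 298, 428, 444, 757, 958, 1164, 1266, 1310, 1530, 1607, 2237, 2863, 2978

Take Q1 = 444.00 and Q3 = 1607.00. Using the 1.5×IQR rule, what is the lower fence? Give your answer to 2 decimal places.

IQR = Q3 − Q1 = 1607.00 − 444.00 = 1163.00.
Lower fence = Q1 − 1.5·IQR = 444.00 − 1744.50 = -1300.50.
Upper fence = Q3 + 1.5·IQR = 1607.00 + 1744.50 = 3351.50.

-1300.50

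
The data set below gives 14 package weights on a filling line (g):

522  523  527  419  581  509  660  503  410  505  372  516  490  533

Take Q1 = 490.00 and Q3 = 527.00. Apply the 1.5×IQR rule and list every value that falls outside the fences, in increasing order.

372, 410, 419, 660

IQR = Q3 − Q1 = 527.00 − 490.00 = 37.00.
Lower fence = Q1 − 1.5·IQR = 490.00 − 55.50 = 434.50.
Upper fence = Q3 + 1.5·IQR = 527.00 + 55.50 = 582.50.
372 < 434.50 → outlier.
410 < 434.50 → outlier.
419 < 434.50 → outlier.
660 > 582.50 → outlier.
All remaining values lie within [434.50, 582.50].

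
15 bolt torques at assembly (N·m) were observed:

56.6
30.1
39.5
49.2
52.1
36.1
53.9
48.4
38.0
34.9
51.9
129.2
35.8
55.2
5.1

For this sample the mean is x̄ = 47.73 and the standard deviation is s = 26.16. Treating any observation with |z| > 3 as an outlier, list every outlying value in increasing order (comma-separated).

Cutoffs at x̄ ± 3s: 47.73 ± 3·26.16 = [-30.75, 126.21].
129.2: z = 3.11, |z| > 3 → outlier.
Every other value lies within [-30.75, 126.21].

129.2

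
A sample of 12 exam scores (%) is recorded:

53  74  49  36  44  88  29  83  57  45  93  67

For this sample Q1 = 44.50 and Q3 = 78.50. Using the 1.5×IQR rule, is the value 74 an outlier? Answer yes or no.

IQR = Q3 − Q1 = 78.50 − 44.50 = 34.00.
Lower fence = Q1 − 1.5·IQR = 44.50 − 51.00 = -6.50.
Upper fence = Q3 + 1.5·IQR = 78.50 + 51.00 = 129.50.
74 lies within [-6.50, 129.50].

no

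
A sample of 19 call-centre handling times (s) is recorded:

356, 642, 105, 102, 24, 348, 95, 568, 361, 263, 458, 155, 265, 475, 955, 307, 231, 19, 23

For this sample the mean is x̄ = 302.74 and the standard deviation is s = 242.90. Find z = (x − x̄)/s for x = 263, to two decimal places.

-0.16

z = (263 − 302.74) / 242.90 = -0.16.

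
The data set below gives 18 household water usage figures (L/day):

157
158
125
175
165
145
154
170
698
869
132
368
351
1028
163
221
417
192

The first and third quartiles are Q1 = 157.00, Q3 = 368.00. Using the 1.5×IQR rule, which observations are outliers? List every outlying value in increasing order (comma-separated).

698, 869, 1028

IQR = Q3 − Q1 = 368.00 − 157.00 = 211.00.
Lower fence = Q1 − 1.5·IQR = 157.00 − 316.50 = -159.50.
Upper fence = Q3 + 1.5·IQR = 368.00 + 316.50 = 684.50.
698 > 684.50 → outlier.
869 > 684.50 → outlier.
1028 > 684.50 → outlier.
All remaining values lie within [-159.50, 684.50].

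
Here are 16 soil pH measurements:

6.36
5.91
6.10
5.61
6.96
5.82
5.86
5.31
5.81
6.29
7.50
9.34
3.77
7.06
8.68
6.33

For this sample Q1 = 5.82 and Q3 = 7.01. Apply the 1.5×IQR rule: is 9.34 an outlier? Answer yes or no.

IQR = Q3 − Q1 = 7.01 − 5.82 = 1.19.
Lower fence = Q1 − 1.5·IQR = 5.82 − 1.785 = 4.035.
Upper fence = Q3 + 1.5·IQR = 7.01 + 1.785 = 8.795.
9.34 lies above the upper fence.

yes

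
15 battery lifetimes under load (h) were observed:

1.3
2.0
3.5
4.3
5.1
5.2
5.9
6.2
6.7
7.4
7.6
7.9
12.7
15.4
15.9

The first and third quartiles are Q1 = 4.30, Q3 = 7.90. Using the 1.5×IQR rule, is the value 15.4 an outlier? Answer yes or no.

IQR = Q3 − Q1 = 7.90 − 4.30 = 3.60.
Lower fence = Q1 − 1.5·IQR = 4.30 − 5.40 = -1.10.
Upper fence = Q3 + 1.5·IQR = 7.90 + 5.40 = 13.30.
15.4 lies above the upper fence.

yes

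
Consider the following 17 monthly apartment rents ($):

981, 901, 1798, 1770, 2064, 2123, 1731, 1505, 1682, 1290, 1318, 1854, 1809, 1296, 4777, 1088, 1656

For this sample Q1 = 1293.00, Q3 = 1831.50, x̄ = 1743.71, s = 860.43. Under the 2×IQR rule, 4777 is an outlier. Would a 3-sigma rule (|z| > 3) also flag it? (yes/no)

z = (4777 − 1743.71) / 860.43 = 3.53.
|z| = 3.53 > 3.

yes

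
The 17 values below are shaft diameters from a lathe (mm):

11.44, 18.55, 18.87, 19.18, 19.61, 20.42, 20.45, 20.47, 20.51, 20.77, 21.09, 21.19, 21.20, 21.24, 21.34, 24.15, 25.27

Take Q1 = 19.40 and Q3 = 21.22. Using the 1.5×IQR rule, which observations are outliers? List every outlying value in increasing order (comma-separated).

IQR = Q3 − Q1 = 21.22 − 19.40 = 1.82.
Lower fence = Q1 − 1.5·IQR = 19.40 − 2.73 = 16.67.
Upper fence = Q3 + 1.5·IQR = 21.22 + 2.73 = 23.95.
11.44 < 16.67 → outlier.
24.15 > 23.95 → outlier.
25.27 > 23.95 → outlier.
All remaining values lie within [16.67, 23.95].

11.44, 24.15, 25.27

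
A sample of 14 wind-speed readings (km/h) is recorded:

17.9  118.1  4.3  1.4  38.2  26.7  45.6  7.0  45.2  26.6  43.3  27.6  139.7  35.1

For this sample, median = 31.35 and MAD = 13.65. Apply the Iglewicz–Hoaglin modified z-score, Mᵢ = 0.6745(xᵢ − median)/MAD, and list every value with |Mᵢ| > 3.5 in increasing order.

|Mᵢ| > 3.5 ⇔ |xᵢ − 31.35| > 3.5·13.65/0.6745 = 70.83.
So outliers lie outside [-39.48, 102.18].
118.1: M = 4.29 → outlier.
139.7: M = 5.35 → outlier.

118.1, 139.7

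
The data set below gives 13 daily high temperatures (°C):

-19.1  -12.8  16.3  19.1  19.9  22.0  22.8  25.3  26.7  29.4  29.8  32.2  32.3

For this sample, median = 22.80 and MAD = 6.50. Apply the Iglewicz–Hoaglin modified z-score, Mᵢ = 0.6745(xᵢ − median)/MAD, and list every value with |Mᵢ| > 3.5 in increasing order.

-19.1, -12.8

|Mᵢ| > 3.5 ⇔ |xᵢ − 22.80| > 3.5·6.50/0.6745 = 33.73.
So outliers lie outside [-10.93, 56.53].
-19.1: M = -4.35 → outlier.
-12.8: M = -3.69 → outlier.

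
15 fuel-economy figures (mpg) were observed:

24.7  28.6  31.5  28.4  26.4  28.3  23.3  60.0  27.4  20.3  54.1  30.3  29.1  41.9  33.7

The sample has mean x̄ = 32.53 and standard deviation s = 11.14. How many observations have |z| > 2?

Cutoffs: x̄ ± 2s = [10.25, 54.81].
Outside the cutoffs: 60.0.

1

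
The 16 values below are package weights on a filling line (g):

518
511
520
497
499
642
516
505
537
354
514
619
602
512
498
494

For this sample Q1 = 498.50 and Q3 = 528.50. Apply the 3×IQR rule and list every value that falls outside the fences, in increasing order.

IQR = Q3 − Q1 = 528.50 − 498.50 = 30.00.
Lower fence = Q1 − 3·IQR = 498.50 − 90.00 = 408.50.
Upper fence = Q3 + 3·IQR = 528.50 + 90.00 = 618.50.
354 < 408.50 → outlier.
619 > 618.50 → outlier.
642 > 618.50 → outlier.
All remaining values lie within [408.50, 618.50].

354, 619, 642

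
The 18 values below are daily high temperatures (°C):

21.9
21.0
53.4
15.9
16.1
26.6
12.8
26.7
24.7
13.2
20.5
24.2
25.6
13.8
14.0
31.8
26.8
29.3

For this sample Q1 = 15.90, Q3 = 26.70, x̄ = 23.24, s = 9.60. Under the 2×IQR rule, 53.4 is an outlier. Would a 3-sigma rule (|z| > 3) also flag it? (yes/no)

yes

z = (53.4 − 23.24) / 9.60 = 3.14.
|z| = 3.14 > 3.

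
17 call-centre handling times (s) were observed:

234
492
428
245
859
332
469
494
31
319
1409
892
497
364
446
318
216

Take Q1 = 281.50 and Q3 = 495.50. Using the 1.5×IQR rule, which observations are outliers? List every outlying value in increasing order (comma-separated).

859, 892, 1409

IQR = Q3 − Q1 = 495.50 − 281.50 = 214.00.
Lower fence = Q1 − 1.5·IQR = 281.50 − 321.00 = -39.50.
Upper fence = Q3 + 1.5·IQR = 495.50 + 321.00 = 816.50.
859 > 816.50 → outlier.
892 > 816.50 → outlier.
1409 > 816.50 → outlier.
All remaining values lie within [-39.50, 816.50].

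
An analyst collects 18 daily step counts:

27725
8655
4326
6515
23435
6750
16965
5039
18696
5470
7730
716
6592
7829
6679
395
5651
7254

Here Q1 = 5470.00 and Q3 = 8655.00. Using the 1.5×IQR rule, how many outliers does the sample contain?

5

IQR = 3185.00; fences at 5470.00 − 4777.50 = 692.50 and 8655.00 + 4777.50 = 13432.50.
Outside the cutoffs: 395, 16965, 18696, 23435, 27725.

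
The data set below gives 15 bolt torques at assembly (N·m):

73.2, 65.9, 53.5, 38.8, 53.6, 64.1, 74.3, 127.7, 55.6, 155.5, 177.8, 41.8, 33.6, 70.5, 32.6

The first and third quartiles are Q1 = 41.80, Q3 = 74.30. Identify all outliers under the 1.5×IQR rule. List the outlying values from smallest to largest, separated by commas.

IQR = Q3 − Q1 = 74.30 − 41.80 = 32.50.
Lower fence = Q1 − 1.5·IQR = 41.80 − 48.75 = -6.95.
Upper fence = Q3 + 1.5·IQR = 74.30 + 48.75 = 123.05.
127.7 > 123.05 → outlier.
155.5 > 123.05 → outlier.
177.8 > 123.05 → outlier.
All remaining values lie within [-6.95, 123.05].

127.7, 155.5, 177.8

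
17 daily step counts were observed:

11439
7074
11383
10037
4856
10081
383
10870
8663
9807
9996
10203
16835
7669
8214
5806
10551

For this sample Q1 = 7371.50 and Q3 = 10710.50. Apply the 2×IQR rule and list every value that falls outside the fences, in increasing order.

383

IQR = Q3 − Q1 = 10710.50 − 7371.50 = 3339.00.
Lower fence = Q1 − 2·IQR = 7371.50 − 6678.00 = 693.50.
Upper fence = Q3 + 2·IQR = 10710.50 + 6678.00 = 17388.50.
383 < 693.50 → outlier.
All remaining values lie within [693.50, 17388.50].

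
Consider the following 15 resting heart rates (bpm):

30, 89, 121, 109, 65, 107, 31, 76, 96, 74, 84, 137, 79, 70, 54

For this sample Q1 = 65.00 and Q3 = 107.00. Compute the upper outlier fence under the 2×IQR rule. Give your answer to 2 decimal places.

IQR = Q3 − Q1 = 107.00 − 65.00 = 42.00.
Lower fence = Q1 − 2·IQR = 65.00 − 84.00 = -19.00.
Upper fence = Q3 + 2·IQR = 107.00 + 84.00 = 191.00.

191.00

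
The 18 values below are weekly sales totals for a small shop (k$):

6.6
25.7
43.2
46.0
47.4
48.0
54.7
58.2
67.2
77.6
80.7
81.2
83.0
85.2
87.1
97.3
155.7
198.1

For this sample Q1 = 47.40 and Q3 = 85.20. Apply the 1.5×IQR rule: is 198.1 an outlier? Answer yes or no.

IQR = Q3 − Q1 = 85.20 − 47.40 = 37.80.
Lower fence = Q1 − 1.5·IQR = 47.40 − 56.70 = -9.30.
Upper fence = Q3 + 1.5·IQR = 85.20 + 56.70 = 141.90.
198.1 lies above the upper fence.

yes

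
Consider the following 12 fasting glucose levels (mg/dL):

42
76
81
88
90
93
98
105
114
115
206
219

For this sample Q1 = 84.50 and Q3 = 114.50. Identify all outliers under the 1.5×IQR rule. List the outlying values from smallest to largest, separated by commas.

IQR = Q3 − Q1 = 114.50 − 84.50 = 30.00.
Lower fence = Q1 − 1.5·IQR = 84.50 − 45.00 = 39.50.
Upper fence = Q3 + 1.5·IQR = 114.50 + 45.00 = 159.50.
206 > 159.50 → outlier.
219 > 159.50 → outlier.
All remaining values lie within [39.50, 159.50].

206, 219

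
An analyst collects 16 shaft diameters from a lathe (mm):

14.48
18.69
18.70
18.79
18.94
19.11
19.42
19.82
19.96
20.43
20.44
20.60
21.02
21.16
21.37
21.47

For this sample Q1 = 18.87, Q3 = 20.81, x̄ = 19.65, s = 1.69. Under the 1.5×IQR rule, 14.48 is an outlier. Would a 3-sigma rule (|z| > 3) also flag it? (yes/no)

yes

z = (14.48 − 19.65) / 1.69 = -3.06.
|z| = 3.06 > 3.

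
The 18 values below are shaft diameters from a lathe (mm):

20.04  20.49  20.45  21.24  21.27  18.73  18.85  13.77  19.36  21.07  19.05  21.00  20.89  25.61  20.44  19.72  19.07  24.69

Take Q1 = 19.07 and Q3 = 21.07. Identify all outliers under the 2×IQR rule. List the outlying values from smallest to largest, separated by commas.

13.77, 25.61

IQR = Q3 − Q1 = 21.07 − 19.07 = 2.00.
Lower fence = Q1 − 2·IQR = 19.07 − 4.00 = 15.07.
Upper fence = Q3 + 2·IQR = 21.07 + 4.00 = 25.07.
13.77 < 15.07 → outlier.
25.61 > 25.07 → outlier.
All remaining values lie within [15.07, 25.07].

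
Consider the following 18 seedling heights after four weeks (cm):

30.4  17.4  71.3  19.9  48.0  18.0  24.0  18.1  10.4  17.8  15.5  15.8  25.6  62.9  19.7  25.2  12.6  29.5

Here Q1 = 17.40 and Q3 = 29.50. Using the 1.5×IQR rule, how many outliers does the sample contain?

3

IQR = 12.10; fences at 17.40 − 18.15 = -0.75 and 29.50 + 18.15 = 47.65.
Outside the cutoffs: 48.0, 62.9, 71.3.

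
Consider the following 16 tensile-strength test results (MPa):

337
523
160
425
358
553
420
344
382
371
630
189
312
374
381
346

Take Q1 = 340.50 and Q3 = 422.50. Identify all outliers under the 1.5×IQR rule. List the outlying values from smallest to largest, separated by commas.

IQR = Q3 − Q1 = 422.50 − 340.50 = 82.00.
Lower fence = Q1 − 1.5·IQR = 340.50 − 123.00 = 217.50.
Upper fence = Q3 + 1.5·IQR = 422.50 + 123.00 = 545.50.
160 < 217.50 → outlier.
189 < 217.50 → outlier.
553 > 545.50 → outlier.
630 > 545.50 → outlier.
All remaining values lie within [217.50, 545.50].

160, 189, 553, 630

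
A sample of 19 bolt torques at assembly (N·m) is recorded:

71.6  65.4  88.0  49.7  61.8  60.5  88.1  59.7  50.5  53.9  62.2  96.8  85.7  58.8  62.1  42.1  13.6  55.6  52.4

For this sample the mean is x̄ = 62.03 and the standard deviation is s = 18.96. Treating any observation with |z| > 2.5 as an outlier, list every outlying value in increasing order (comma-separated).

Cutoffs at x̄ ± 2.5s: 62.03 ± 2.5·18.96 = [14.63, 109.43].
13.6: z = -2.55, |z| > 2.5 → outlier.
Every other value lies within [14.63, 109.43].

13.6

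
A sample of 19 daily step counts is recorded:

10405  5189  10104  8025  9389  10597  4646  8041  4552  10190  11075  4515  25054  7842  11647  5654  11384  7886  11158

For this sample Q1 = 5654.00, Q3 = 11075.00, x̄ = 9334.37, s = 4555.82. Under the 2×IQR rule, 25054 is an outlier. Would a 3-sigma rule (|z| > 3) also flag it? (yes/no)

z = (25054 − 9334.37) / 4555.82 = 3.45.
|z| = 3.45 > 3.

yes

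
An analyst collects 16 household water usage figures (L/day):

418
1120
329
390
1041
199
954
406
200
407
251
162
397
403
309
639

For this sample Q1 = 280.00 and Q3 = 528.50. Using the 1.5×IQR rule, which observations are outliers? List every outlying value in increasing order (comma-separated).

IQR = Q3 − Q1 = 528.50 − 280.00 = 248.50.
Lower fence = Q1 − 1.5·IQR = 280.00 − 372.75 = -92.75.
Upper fence = Q3 + 1.5·IQR = 528.50 + 372.75 = 901.25.
954 > 901.25 → outlier.
1041 > 901.25 → outlier.
1120 > 901.25 → outlier.
All remaining values lie within [-92.75, 901.25].

954, 1041, 1120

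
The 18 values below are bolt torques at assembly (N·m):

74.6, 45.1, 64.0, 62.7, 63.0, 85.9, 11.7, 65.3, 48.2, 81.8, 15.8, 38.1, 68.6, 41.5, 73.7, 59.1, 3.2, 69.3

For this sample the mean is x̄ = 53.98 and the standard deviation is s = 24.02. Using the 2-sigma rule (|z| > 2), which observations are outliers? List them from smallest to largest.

3.2

Cutoffs at x̄ ± 2s: 53.98 ± 2·24.02 = [5.94, 102.02].
3.2: z = -2.11, |z| > 2 → outlier.
Every other value lies within [5.94, 102.02].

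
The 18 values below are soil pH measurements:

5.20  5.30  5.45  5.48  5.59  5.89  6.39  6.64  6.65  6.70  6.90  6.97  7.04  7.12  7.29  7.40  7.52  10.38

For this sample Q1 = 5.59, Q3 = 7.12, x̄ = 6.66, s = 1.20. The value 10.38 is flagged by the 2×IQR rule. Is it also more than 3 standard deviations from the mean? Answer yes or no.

yes

z = (10.38 − 6.66) / 1.20 = 3.10.
|z| = 3.10 > 3.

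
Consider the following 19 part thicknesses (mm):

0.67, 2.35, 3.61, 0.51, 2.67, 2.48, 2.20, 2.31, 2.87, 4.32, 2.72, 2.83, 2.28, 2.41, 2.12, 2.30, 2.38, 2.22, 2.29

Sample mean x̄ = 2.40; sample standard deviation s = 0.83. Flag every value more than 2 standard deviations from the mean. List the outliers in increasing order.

Cutoffs at x̄ ± 2s: 2.40 ± 2·0.83 = [0.74, 4.06].
0.51: z = -2.28, |z| > 2 → outlier.
0.67: z = -2.08, |z| > 2 → outlier.
4.32: z = 2.31, |z| > 2 → outlier.
Every other value lies within [0.74, 4.06].

0.51, 0.67, 4.32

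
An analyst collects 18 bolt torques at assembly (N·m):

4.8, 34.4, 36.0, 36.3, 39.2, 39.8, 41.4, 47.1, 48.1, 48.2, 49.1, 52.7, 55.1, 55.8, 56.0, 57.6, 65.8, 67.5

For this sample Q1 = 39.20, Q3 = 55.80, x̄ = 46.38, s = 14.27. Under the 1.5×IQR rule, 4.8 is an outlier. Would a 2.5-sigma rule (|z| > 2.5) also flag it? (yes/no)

z = (4.8 − 46.38) / 14.27 = -2.91.
|z| = 2.91 > 2.5.

yes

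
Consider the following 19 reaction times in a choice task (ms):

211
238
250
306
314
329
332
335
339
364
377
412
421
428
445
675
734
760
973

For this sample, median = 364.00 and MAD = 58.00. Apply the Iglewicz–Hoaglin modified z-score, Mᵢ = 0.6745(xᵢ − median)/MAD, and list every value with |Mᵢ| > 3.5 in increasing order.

|Mᵢ| > 3.5 ⇔ |xᵢ − 364.00| > 3.5·58.00/0.6745 = 300.96.
So outliers lie outside [63.04, 664.96].
675: M = 3.62 → outlier.
734: M = 4.30 → outlier.
760: M = 4.61 → outlier.
973: M = 7.08 → outlier.

675, 734, 760, 973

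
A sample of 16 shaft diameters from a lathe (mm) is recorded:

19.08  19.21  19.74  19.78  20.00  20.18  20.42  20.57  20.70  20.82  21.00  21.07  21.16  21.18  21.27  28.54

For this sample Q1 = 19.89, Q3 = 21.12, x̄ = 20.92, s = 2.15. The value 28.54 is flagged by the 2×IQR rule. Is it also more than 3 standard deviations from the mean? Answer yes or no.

z = (28.54 − 20.92) / 2.15 = 3.54.
|z| = 3.54 > 3.

yes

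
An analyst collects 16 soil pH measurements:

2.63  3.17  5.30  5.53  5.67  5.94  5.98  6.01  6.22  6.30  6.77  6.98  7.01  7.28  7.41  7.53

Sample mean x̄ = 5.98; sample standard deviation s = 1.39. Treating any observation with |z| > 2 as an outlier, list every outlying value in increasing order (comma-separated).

Cutoffs at x̄ ± 2s: 5.98 ± 2·1.39 = [3.20, 8.76].
2.63: z = -2.41, |z| > 2 → outlier.
3.17: z = -2.02, |z| > 2 → outlier.
Every other value lies within [3.20, 8.76].

2.63, 3.17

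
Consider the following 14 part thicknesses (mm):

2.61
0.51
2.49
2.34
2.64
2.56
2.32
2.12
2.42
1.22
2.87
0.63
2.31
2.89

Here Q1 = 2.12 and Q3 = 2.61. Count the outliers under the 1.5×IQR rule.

3

IQR = 0.49; fences at 2.12 − 0.735 = 1.385 and 2.61 + 0.735 = 3.345.
Outside the cutoffs: 0.51, 0.63, 1.22.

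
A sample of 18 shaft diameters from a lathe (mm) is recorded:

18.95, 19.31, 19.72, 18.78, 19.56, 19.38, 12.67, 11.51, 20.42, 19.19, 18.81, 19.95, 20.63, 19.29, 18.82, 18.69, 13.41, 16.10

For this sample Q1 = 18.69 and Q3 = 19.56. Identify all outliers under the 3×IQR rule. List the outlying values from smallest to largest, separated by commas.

IQR = Q3 − Q1 = 19.56 − 18.69 = 0.87.
Lower fence = Q1 − 3·IQR = 18.69 − 2.61 = 16.08.
Upper fence = Q3 + 3·IQR = 19.56 + 2.61 = 22.17.
11.51 < 16.08 → outlier.
12.67 < 16.08 → outlier.
13.41 < 16.08 → outlier.
All remaining values lie within [16.08, 22.17].

11.51, 12.67, 13.41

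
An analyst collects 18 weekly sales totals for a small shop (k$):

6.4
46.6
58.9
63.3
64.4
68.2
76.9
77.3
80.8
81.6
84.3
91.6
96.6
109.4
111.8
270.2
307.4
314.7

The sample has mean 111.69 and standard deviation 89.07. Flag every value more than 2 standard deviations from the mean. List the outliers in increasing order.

307.4, 314.7

Cutoffs at x̄ ± 2s: 111.69 ± 2·89.07 = [-66.45, 289.83].
307.4: z = 2.20, |z| > 2 → outlier.
314.7: z = 2.28, |z| > 2 → outlier.
Every other value lies within [-66.45, 289.83].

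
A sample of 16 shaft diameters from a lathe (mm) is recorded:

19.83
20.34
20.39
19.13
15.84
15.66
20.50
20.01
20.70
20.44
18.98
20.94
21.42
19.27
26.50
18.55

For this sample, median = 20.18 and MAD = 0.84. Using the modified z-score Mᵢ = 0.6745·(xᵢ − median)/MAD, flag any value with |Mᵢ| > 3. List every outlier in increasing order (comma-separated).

15.66, 15.84, 26.50

|Mᵢ| > 3 ⇔ |xᵢ − 20.18| > 3·0.84/0.6745 = 3.74.
So outliers lie outside [16.44, 23.92].
15.66: M = -3.63 → outlier.
15.84: M = -3.48 → outlier.
26.50: M = 5.07 → outlier.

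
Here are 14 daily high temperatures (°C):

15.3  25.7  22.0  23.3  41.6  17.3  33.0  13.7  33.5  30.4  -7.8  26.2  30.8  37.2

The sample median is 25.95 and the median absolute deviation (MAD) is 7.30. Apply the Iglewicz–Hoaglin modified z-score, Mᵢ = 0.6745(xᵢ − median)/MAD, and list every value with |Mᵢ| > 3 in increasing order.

-7.8

|Mᵢ| > 3 ⇔ |xᵢ − 25.95| > 3·7.30/0.6745 = 32.47.
So outliers lie outside [-6.52, 58.42].
-7.8: M = -3.12 → outlier.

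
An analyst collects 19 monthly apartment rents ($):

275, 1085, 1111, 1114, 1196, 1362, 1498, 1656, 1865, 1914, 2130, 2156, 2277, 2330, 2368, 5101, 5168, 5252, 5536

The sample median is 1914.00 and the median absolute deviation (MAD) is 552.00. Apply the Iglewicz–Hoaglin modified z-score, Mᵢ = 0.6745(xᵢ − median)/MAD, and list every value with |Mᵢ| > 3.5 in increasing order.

5101, 5168, 5252, 5536

|Mᵢ| > 3.5 ⇔ |xᵢ − 1914.00| > 3.5·552.00/0.6745 = 2864.34.
So outliers lie outside [-950.34, 4778.34].
5101: M = 3.89 → outlier.
5168: M = 3.98 → outlier.
5252: M = 4.08 → outlier.
5536: M = 4.43 → outlier.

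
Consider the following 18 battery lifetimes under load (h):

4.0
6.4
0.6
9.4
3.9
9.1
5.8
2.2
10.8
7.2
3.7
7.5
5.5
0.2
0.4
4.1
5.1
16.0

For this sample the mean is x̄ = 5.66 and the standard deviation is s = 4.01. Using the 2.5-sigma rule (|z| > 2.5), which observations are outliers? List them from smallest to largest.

16.0

Cutoffs at x̄ ± 2.5s: 5.66 ± 2.5·4.01 = [-4.365, 15.685].
16.0: z = 2.58, |z| > 2.5 → outlier.
Every other value lies within [-4.365, 15.685].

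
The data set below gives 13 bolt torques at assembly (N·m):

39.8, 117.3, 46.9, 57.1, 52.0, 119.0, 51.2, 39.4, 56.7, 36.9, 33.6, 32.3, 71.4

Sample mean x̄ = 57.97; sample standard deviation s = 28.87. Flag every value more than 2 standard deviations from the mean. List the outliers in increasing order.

117.3, 119.0

Cutoffs at x̄ ± 2s: 57.97 ± 2·28.87 = [0.23, 115.71].
117.3: z = 2.06, |z| > 2 → outlier.
119.0: z = 2.11, |z| > 2 → outlier.
Every other value lies within [0.23, 115.71].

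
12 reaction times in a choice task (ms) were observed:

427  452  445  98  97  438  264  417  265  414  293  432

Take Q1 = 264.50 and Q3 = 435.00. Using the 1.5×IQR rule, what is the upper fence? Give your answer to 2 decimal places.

IQR = Q3 − Q1 = 435.00 − 264.50 = 170.50.
Lower fence = Q1 − 1.5·IQR = 264.50 − 255.75 = 8.75.
Upper fence = Q3 + 1.5·IQR = 435.00 + 255.75 = 690.75.

690.75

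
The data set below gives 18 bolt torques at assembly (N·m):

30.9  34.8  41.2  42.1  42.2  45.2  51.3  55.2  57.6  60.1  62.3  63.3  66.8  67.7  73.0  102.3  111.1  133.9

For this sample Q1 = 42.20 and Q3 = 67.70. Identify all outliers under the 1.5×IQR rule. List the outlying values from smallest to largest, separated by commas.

111.1, 133.9

IQR = Q3 − Q1 = 67.70 − 42.20 = 25.50.
Lower fence = Q1 − 1.5·IQR = 42.20 − 38.25 = 3.95.
Upper fence = Q3 + 1.5·IQR = 67.70 + 38.25 = 105.95.
111.1 > 105.95 → outlier.
133.9 > 105.95 → outlier.
All remaining values lie within [3.95, 105.95].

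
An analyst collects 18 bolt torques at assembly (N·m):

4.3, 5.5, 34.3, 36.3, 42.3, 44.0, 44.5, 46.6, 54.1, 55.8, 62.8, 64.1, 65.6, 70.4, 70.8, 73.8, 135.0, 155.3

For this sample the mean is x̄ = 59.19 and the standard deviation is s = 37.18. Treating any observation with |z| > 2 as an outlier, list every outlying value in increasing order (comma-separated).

135.0, 155.3

Cutoffs at x̄ ± 2s: 59.19 ± 2·37.18 = [-15.17, 133.55].
135.0: z = 2.04, |z| > 2 → outlier.
155.3: z = 2.58, |z| > 2 → outlier.
Every other value lies within [-15.17, 133.55].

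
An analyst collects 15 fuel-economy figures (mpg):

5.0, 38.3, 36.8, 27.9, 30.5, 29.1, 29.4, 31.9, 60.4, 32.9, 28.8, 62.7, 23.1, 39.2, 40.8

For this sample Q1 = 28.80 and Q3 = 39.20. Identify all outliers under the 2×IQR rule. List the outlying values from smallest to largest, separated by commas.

IQR = Q3 − Q1 = 39.20 − 28.80 = 10.40.
Lower fence = Q1 − 2·IQR = 28.80 − 20.80 = 8.00.
Upper fence = Q3 + 2·IQR = 39.20 + 20.80 = 60.00.
5.0 < 8.00 → outlier.
60.4 > 60.00 → outlier.
62.7 > 60.00 → outlier.
All remaining values lie within [8.00, 60.00].

5.0, 60.4, 62.7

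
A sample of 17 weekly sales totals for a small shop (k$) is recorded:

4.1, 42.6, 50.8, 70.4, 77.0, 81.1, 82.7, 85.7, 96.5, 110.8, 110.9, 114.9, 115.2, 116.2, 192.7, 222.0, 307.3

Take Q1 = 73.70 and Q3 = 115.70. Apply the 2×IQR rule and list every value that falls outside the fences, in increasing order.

IQR = Q3 − Q1 = 115.70 − 73.70 = 42.00.
Lower fence = Q1 − 2·IQR = 73.70 − 84.00 = -10.30.
Upper fence = Q3 + 2·IQR = 115.70 + 84.00 = 199.70.
222.0 > 199.70 → outlier.
307.3 > 199.70 → outlier.
All remaining values lie within [-10.30, 199.70].

222.0, 307.3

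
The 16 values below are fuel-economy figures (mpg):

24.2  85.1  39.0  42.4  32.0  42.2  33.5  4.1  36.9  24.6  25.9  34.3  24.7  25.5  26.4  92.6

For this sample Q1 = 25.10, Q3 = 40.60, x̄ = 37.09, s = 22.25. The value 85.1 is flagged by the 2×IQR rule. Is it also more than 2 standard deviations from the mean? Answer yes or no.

z = (85.1 − 37.09) / 22.25 = 2.16.
|z| = 2.16 > 2.

yes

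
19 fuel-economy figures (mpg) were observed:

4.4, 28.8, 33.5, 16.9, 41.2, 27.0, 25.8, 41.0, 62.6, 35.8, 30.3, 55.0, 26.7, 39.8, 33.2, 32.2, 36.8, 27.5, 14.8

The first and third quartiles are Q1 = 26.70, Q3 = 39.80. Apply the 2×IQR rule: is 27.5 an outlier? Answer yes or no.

no

IQR = Q3 − Q1 = 39.80 − 26.70 = 13.10.
Lower fence = Q1 − 2·IQR = 26.70 − 26.20 = 0.50.
Upper fence = Q3 + 2·IQR = 39.80 + 26.20 = 66.00.
27.5 lies within [0.50, 66.00].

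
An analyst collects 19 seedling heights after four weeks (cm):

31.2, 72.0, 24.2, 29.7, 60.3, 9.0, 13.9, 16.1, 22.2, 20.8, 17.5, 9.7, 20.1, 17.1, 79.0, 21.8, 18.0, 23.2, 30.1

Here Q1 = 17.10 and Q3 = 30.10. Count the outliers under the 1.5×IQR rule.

3

IQR = 13.00; fences at 17.10 − 19.50 = -2.40 and 30.10 + 19.50 = 49.60.
Outside the cutoffs: 60.3, 72.0, 79.0.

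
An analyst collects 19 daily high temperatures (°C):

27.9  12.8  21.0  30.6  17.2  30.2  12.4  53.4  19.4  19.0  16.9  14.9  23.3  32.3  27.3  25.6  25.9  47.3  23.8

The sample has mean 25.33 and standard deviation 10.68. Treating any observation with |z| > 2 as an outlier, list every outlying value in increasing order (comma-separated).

47.3, 53.4

Cutoffs at x̄ ± 2s: 25.33 ± 2·10.68 = [3.97, 46.69].
47.3: z = 2.06, |z| > 2 → outlier.
53.4: z = 2.63, |z| > 2 → outlier.
Every other value lies within [3.97, 46.69].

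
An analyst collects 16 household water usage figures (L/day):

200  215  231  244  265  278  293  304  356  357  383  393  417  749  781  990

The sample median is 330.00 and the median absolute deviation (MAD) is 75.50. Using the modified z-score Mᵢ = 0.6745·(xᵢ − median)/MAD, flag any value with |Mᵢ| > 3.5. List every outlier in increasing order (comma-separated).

749, 781, 990

|Mᵢ| > 3.5 ⇔ |xᵢ − 330.00| > 3.5·75.50/0.6745 = 391.77.
So outliers lie outside [-61.77, 721.77].
749: M = 3.74 → outlier.
781: M = 4.03 → outlier.
990: M = 5.90 → outlier.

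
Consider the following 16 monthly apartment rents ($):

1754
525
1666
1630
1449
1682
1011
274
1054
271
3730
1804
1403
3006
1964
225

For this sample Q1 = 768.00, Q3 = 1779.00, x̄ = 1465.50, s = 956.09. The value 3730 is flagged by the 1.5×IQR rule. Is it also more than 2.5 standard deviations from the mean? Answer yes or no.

no

z = (3730 − 1465.50) / 956.09 = 2.37.
|z| = 2.37 ≤ 2.5.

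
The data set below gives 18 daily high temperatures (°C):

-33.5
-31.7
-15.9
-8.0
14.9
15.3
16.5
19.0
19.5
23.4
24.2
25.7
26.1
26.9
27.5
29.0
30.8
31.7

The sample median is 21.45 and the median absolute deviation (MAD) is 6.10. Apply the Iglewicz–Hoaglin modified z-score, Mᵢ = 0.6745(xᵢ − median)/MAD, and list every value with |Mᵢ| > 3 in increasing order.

-33.5, -31.7, -15.9, -8.0

|Mᵢ| > 3 ⇔ |xᵢ − 21.45| > 3·6.10/0.6745 = 27.13.
So outliers lie outside [-5.68, 48.58].
-33.5: M = -6.08 → outlier.
-31.7: M = -5.88 → outlier.
-15.9: M = -4.13 → outlier.
-8.0: M = -3.26 → outlier.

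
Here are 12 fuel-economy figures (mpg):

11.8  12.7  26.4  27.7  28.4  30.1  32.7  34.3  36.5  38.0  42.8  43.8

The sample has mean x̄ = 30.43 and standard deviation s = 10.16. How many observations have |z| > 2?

0

Cutoffs: x̄ ± 2s = [10.11, 50.75].
Every value lies within the cutoffs.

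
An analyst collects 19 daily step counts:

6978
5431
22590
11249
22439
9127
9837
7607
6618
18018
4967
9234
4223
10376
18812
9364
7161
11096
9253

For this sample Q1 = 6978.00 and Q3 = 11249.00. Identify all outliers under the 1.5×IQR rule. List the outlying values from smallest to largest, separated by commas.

IQR = Q3 − Q1 = 11249.00 − 6978.00 = 4271.00.
Lower fence = Q1 − 1.5·IQR = 6978.00 − 6406.50 = 571.50.
Upper fence = Q3 + 1.5·IQR = 11249.00 + 6406.50 = 17655.50.
18018 > 17655.50 → outlier.
18812 > 17655.50 → outlier.
22439 > 17655.50 → outlier.
22590 > 17655.50 → outlier.
All remaining values lie within [571.50, 17655.50].

18018, 18812, 22439, 22590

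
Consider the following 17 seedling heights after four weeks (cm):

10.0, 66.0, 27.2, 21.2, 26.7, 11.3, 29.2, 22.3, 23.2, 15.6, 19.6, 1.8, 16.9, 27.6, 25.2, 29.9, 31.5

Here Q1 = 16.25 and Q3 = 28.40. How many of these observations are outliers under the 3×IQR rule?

1

IQR = 12.15; fences at 16.25 − 36.45 = -20.20 and 28.40 + 36.45 = 64.85.
Outside the cutoffs: 66.0.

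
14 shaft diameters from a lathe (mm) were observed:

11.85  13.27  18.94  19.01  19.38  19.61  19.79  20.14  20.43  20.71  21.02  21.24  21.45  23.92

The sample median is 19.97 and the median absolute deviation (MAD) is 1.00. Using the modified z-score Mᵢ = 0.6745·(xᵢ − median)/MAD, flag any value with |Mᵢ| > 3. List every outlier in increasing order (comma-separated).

11.85, 13.27

|Mᵢ| > 3 ⇔ |xᵢ − 19.97| > 3·1.00/0.6745 = 4.45.
So outliers lie outside [15.52, 24.42].
11.85: M = -5.48 → outlier.
13.27: M = -4.52 → outlier.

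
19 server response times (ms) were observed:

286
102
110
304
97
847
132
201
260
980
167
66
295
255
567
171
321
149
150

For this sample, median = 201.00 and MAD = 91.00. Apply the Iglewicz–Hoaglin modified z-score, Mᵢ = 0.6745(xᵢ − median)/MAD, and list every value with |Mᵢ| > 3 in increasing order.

|Mᵢ| > 3 ⇔ |xᵢ − 201.00| > 3·91.00/0.6745 = 404.74.
So outliers lie outside [-203.74, 605.74].
847: M = 4.79 → outlier.
980: M = 5.77 → outlier.

847, 980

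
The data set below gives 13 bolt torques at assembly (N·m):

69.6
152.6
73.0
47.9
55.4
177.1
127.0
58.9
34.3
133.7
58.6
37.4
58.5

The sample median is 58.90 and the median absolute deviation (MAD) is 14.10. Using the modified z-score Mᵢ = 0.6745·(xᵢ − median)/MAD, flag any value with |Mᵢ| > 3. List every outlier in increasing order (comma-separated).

|Mᵢ| > 3 ⇔ |xᵢ − 58.90| > 3·14.10/0.6745 = 62.71.
So outliers lie outside [-3.81, 121.61].
127.0: M = 3.26 → outlier.
133.7: M = 3.58 → outlier.
152.6: M = 4.48 → outlier.
177.1: M = 5.65 → outlier.

127.0, 133.7, 152.6, 177.1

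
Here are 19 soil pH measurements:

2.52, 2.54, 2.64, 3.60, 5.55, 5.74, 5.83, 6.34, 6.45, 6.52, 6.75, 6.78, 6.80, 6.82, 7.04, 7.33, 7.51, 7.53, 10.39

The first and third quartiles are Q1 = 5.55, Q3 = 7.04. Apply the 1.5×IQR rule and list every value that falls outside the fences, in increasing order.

2.52, 2.54, 2.64, 10.39

IQR = Q3 − Q1 = 7.04 − 5.55 = 1.49.
Lower fence = Q1 − 1.5·IQR = 5.55 − 2.235 = 3.315.
Upper fence = Q3 + 1.5·IQR = 7.04 + 2.235 = 9.275.
2.52 < 3.315 → outlier.
2.54 < 3.315 → outlier.
2.64 < 3.315 → outlier.
10.39 > 9.275 → outlier.
All remaining values lie within [3.315, 9.275].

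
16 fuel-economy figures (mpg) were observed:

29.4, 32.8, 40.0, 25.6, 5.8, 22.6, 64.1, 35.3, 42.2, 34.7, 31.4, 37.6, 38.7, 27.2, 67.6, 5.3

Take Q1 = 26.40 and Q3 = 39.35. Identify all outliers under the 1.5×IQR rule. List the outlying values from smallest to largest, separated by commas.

IQR = Q3 − Q1 = 39.35 − 26.40 = 12.95.
Lower fence = Q1 − 1.5·IQR = 26.40 − 19.425 = 6.975.
Upper fence = Q3 + 1.5·IQR = 39.35 + 19.425 = 58.775.
5.3 < 6.975 → outlier.
5.8 < 6.975 → outlier.
64.1 > 58.775 → outlier.
67.6 > 58.775 → outlier.
All remaining values lie within [6.975, 58.775].

5.3, 5.8, 64.1, 67.6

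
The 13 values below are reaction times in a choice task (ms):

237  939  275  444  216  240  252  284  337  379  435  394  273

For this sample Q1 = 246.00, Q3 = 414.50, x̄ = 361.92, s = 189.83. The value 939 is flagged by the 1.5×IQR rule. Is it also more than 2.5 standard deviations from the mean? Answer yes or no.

yes

z = (939 − 361.92) / 189.83 = 3.04.
|z| = 3.04 > 2.5.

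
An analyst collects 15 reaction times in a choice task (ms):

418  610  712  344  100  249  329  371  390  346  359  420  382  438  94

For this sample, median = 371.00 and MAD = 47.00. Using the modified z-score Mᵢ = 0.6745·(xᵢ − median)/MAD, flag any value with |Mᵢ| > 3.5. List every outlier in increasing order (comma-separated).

|Mᵢ| > 3.5 ⇔ |xᵢ − 371.00| > 3.5·47.00/0.6745 = 243.88.
So outliers lie outside [127.12, 614.88].
94: M = -3.98 → outlier.
100: M = -3.89 → outlier.
712: M = 4.89 → outlier.

94, 100, 712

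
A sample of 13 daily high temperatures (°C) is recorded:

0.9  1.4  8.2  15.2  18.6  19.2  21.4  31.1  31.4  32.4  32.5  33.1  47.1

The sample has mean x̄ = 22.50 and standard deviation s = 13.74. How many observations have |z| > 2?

Cutoffs: x̄ ± 2s = [-4.98, 49.98].
Every value lies within the cutoffs.

0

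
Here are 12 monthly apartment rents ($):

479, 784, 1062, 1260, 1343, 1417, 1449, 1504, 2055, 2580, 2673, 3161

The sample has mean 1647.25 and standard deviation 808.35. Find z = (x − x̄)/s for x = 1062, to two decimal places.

z = (1062 − 1647.25) / 808.35 = -0.72.

-0.72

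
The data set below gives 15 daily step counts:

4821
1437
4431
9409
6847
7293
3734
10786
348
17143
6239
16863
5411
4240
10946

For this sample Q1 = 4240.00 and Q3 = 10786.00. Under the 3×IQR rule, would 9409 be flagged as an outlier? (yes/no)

IQR = Q3 − Q1 = 10786.00 − 4240.00 = 6546.00.
Lower fence = Q1 − 3·IQR = 4240.00 − 19638.00 = -15398.00.
Upper fence = Q3 + 3·IQR = 10786.00 + 19638.00 = 30424.00.
9409 lies within [-15398.00, 30424.00].

no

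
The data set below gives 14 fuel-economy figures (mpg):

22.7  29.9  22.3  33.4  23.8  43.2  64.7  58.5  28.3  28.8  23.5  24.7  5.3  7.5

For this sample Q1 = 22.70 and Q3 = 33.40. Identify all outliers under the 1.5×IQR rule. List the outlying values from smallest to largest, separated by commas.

IQR = Q3 − Q1 = 33.40 − 22.70 = 10.70.
Lower fence = Q1 − 1.5·IQR = 22.70 − 16.05 = 6.65.
Upper fence = Q3 + 1.5·IQR = 33.40 + 16.05 = 49.45.
5.3 < 6.65 → outlier.
58.5 > 49.45 → outlier.
64.7 > 49.45 → outlier.
All remaining values lie within [6.65, 49.45].

5.3, 58.5, 64.7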